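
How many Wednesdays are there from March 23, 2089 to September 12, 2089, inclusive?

25

March 23, 2089 is a Wednesday.
The range spans 174 days (inclusive of both endpoints).
174 = 7 × 24 + 6, so there are 24 full weeks plus 6 extra days.
Each full week contributes one Wednesday: 24 so far.
The 6 extra days are Wed, Thu, Fri, Sat, Sun, Mon — 1 of them qualifies.
Total: 24 + 1 = 25.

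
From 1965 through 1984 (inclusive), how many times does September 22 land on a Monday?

3

Day of week of September 22 in each year:
1965: Wed, 1966: Thu, 1967: Fri, 1968: Sun, 1969: Mon ✓, 1970: Tue, 1971: Wed, 1972: Fri, 1973: Sat, 1974: Sun, 1975: Mon ✓, 1976: Wed, 1977: Thu, 1978: Fri, 1979: Sat, 1980: Mon ✓, 1981: Tue, 1982: Wed, 1983: Thu, 1984: Sat
Mondays: 1969, 1975, 1980.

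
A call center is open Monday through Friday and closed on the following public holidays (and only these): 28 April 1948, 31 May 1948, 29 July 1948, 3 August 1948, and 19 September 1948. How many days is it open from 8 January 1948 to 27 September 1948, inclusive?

8 January 1948 is a Thursday.
The range spans 264 days (inclusive of both endpoints).
264 = 7 × 37 + 5, so there are 37 full weeks plus 5 extra days.
Each full week contributes 5 weekdays (Mon–Fri): 37 × 5 = 185.
The 5 extra days are Thursday, Friday, Saturday, Sunday, Monday — 3 of them qualify.
Total: 185 + 3 = 188.
Holidays: 28 April 1948 (Wed); 31 May 1948 (Mon); 29 July 1948 (Thu); 3 August 1948 (Tue); 19 September 1948 (Sun).
4 of the 5 holidays fall on weekdays; the rest are weekends and were already excluded.
Business days: 188 − 4 = 184.

184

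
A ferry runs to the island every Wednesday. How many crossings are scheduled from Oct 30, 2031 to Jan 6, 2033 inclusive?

62 Wednesdays

Oct 30, 2031 is a Thursday.
That's 435 days from start to end, counting both.
435 = 7 × 62 + 1, so there are 62 full weeks plus 1 extra day.
Each full week contributes one Wednesday: 62 so far.
The 1 extra day is Thursday — none qualify.
Total: 62 + 0 = 62.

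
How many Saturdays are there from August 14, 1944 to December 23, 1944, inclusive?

19 Saturdays

August 14, 1944 is a Monday.
From August 14, 1944 to December 23, 1944 is 132 days inclusive.
132 = 7 × 18 + 6, so there are 18 full weeks plus 6 extra days.
Each full week contributes one Saturday: 18 so far.
The 6 extra days are Monday, Tuesday, Wednesday, Thursday, Friday, Saturday — 1 of them qualifies.
Total: 18 + 1 = 19.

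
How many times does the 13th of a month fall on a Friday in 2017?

2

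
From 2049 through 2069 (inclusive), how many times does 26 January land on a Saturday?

3

Day of week of January 26 in each year:
2049: Tue, 2050: Wed, 2051: Thu, 2052: Fri, 2053: Sun, 2054: Mon, 2055: Tue, 2056: Wed, 2057: Fri, 2058: Sat ✓, 2059: Sun, 2060: Mon, 2061: Wed, 2062: Thu, 2063: Fri, 2064: Sat ✓, 2065: Mon, 2066: Tue, 2067: Wed, 2068: Thu, 2069: Sat ✓
Saturdays: 2058, 2064, 2069.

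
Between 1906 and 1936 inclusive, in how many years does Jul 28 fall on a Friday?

Day of week of July 28 in each year:
1906: Sat, 1907: Sun, 1908: Tue, 1909: Wed, 1910: Thu, 1911: Fri ✓, 1912: Sun, 1913: Mon, 1914: Tue, 1915: Wed, 1916: Fri ✓, 1917: Sat, 1918: Sun, 1919: Mon, 1920: Wed, 1921: Thu, 1922: Fri ✓, 1923: Sat, 1924: Mon, 1925: Tue, 1926: Wed, 1927: Thu, 1928: Sat, 1929: Sun, 1930: Mon, 1931: Tue, 1932: Thu, 1933: Fri ✓, 1934: Sat, 1935: Sun, 1936: Tue
Fridays: 1911, 1916, 1922, 1933.

4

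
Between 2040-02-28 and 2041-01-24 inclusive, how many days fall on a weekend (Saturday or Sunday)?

94

2040-02-28 is a Tuesday.
From 2040-02-28 to 2041-01-24 is 332 days inclusive.
332 = 7 × 47 + 3, so there are 47 full weeks plus 3 extra days.
Each full week contributes 2 weekend days (Sat, Sun): 47 × 2 = 94.
The 3 extra days are Tue, Wed, Thu — none qualify.
Total: 94 + 0 = 94.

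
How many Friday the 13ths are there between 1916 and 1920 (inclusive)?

8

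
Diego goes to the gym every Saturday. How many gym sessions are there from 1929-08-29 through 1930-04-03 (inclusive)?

1929-08-29 is a Thursday.
From 1929-08-29 to 1930-04-03 is 218 days inclusive.
218 = 7 × 31 + 1, so there are 31 full weeks plus 1 extra day.
Each full week contributes one Saturday: 31 so far.
The 1 extra day is Thu — none qualify.
Total: 31 + 0 = 31.

31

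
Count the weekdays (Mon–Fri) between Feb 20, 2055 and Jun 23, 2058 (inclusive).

870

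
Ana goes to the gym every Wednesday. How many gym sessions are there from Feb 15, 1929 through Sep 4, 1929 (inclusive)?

Feb 15, 1929 is a Friday.
From Feb 15, 1929 to Sep 4, 1929 is 202 days inclusive.
202 = 7 × 28 + 6, so there are 28 full weeks plus 6 extra days.
Each full week contributes one Wednesday: 28 so far.
The 6 extra days are Friday, Saturday, Sunday, Monday, Tuesday, Wednesday — 1 of them qualifies.
Total: 28 + 1 = 29.

29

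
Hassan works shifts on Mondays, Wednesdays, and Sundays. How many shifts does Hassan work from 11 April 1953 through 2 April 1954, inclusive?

11 April 1953 is a Saturday.
The range spans 357 days (inclusive of both endpoints).
357 = 7 × 51, so the span is exactly 51 full weeks.
Each full week contributes 3 days from the set (Mon, Wed, Sun): 51 × 3 = 153.
Total: 153.

153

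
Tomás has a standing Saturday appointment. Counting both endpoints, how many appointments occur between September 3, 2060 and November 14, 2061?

September 3, 2060 is a Friday.
The range spans 438 days (inclusive of both endpoints).
438 = 7 × 62 + 4, so there are 62 full weeks plus 4 extra days.
Each full week contributes one Saturday: 62 so far.
The 4 extra days are Friday, Saturday, Sunday, Monday — 1 of them qualifies.
Total: 62 + 1 = 63.

63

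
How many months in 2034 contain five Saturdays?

A month has five Saturdays exactly when Saturday falls within its first (length − 28) days.
Jan: 31 days, starts Sun → 5 of Sun, Mon, Tue
Feb: 28 days, starts Wed → 5 of (none)
Mar: 31 days, starts Wed → 5 of Wed, Thu, Fri
Apr: 30 days, starts Sat → 5 of Sat, Sun ✓
May: 31 days, starts Mon → 5 of Mon, Tue, Wed
Jun: 30 days, starts Thu → 5 of Thu, Fri
Jul: 31 days, starts Sat → 5 of Sat, Sun, Mon ✓
Aug: 31 days, starts Tue → 5 of Tue, Wed, Thu
Sep: 30 days, starts Fri → 5 of Fri, Sat ✓
Oct: 31 days, starts Sun → 5 of Sun, Mon, Tue
Nov: 30 days, starts Wed → 5 of Wed, Thu
Dec: 31 days, starts Fri → 5 of Fri, Sat, Sun ✓
Months with five Saturdays: Apr, Jul, Sep, Dec.

4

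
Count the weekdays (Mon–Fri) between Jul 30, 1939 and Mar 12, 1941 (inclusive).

423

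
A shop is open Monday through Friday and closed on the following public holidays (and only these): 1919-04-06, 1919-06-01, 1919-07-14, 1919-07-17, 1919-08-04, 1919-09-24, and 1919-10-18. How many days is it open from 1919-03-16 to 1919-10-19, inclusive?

151 business days

1919-03-16 is a Sunday.
From 1919-03-16 to 1919-10-19 is 218 days inclusive.
218 = 7 × 31 + 1, so there are 31 full weeks plus 1 extra day.
Each full week contributes 5 weekdays (Mon–Fri): 31 × 5 = 155.
The 1 extra day is Sunday — none qualify.
Total: 155 + 0 = 155.
Holidays: 1919-04-06 (Sun); 1919-06-01 (Sun); 1919-07-14 (Mon); 1919-07-17 (Thu); 1919-08-04 (Mon); 1919-09-24 (Wed); 1919-10-18 (Sat).
4 of the 7 holidays fall on weekdays; the rest are weekends and were already excluded.
Business days: 155 − 4 = 151.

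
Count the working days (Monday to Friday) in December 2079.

December 1, 2079 is a Friday.
That's 31 days from start to end, counting both.
31 = 7 × 4 + 3, so there are 4 full weeks plus 3 extra days.
Each full week contributes 5 weekdays (Mon–Fri): 4 × 5 = 20.
The 3 extra days are Friday, Saturday, Sunday — 1 of them qualifies.
Total: 20 + 1 = 21.

21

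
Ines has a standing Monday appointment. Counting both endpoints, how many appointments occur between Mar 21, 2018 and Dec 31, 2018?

41 Mondays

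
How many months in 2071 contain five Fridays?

A month has five Fridays exactly when Friday falls within its first (length − 28) days.
Jan: 31 days, starts Thu → 5 of Thu, Fri, Sat ✓
Feb: 28 days, starts Sun → 5 of (none)
Mar: 31 days, starts Sun → 5 of Sun, Mon, Tue
Apr: 30 days, starts Wed → 5 of Wed, Thu
May: 31 days, starts Fri → 5 of Fri, Sat, Sun ✓
Jun: 30 days, starts Mon → 5 of Mon, Tue
Jul: 31 days, starts Wed → 5 of Wed, Thu, Fri ✓
Aug: 31 days, starts Sat → 5 of Sat, Sun, Mon
Sep: 30 days, starts Tue → 5 of Tue, Wed
Oct: 31 days, starts Thu → 5 of Thu, Fri, Sat ✓
Nov: 30 days, starts Sun → 5 of Sun, Mon
Dec: 31 days, starts Tue → 5 of Tue, Wed, Thu
Months with five Fridays: Jan, May, Jul, Oct.

4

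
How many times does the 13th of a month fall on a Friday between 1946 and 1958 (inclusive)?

Friday-the-13ths by year:
1946: Sep, Dec
1947: Jun
1948: Feb, Aug
1949: May
1950: Jan, Oct
1951: Apr, Jul
1952: Jun
1953: Feb, Mar, Nov
1954: Aug
1955: May
1956: Jan, Apr, Jul
1957: Sep, Dec
1958: Jun

22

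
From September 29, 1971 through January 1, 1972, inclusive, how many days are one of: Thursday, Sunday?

27

September 29, 1971 is a Wednesday.
That's 95 days from start to end, counting both.
95 = 7 × 13 + 4, so there are 13 full weeks plus 4 extra days.
Each full week contributes 2 days from the set (Thu, Sun): 13 × 2 = 26.
The 4 extra days are Wed, Thu, Fri, Sat — 1 of them qualifies.
Total: 26 + 1 = 27.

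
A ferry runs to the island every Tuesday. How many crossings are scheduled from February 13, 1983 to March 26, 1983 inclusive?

6 Tuesdays

February 13, 1983 is a Sunday.
The range spans 42 days (inclusive of both endpoints).
42 = 7 × 6, so the span is exactly 6 full weeks.
Each full week contributes one Tuesday: 6 so far.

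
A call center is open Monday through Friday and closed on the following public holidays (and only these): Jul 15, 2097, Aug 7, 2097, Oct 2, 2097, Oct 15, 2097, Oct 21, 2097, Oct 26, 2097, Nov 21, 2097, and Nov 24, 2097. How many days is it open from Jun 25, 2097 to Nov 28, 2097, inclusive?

Jun 25, 2097 is a Tuesday.
That's 157 days from start to end, counting both.
157 = 7 × 22 + 3, so there are 22 full weeks plus 3 extra days.
Each full week contributes 5 weekdays (Mon–Fri): 22 × 5 = 110.
The 3 extra days are Tue, Wed, Thu — 3 of them qualify.
Total: 110 + 3 = 113.
Holidays: Jul 15, 2097 (Mon); Aug 7, 2097 (Wed); Oct 2, 2097 (Wed); Oct 15, 2097 (Tue); Oct 21, 2097 (Mon); Oct 26, 2097 (Sat); Nov 21, 2097 (Thu); Nov 24, 2097 (Sun).
6 of the 8 holidays fall on weekdays; the rest are weekends and were already excluded.
Business days: 113 − 6 = 107.

107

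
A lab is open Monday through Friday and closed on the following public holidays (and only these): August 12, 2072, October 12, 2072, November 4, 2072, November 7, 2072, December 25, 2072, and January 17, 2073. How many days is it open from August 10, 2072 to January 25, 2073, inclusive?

August 10, 2072 is a Wednesday.
The range spans 169 days (inclusive of both endpoints).
169 = 7 × 24 + 1, so there are 24 full weeks plus 1 extra day.
Each full week contributes 5 weekdays (Mon–Fri): 24 × 5 = 120.
The 1 extra day is Wednesday — 1 of them qualifies.
Total: 120 + 1 = 121.
Holidays: August 12, 2072 (Fri); October 12, 2072 (Wed); November 4, 2072 (Fri); November 7, 2072 (Mon); December 25, 2072 (Sun); January 17, 2073 (Tue).
5 of the 6 holidays fall on weekdays; the rest are weekends and were already excluded.
Business days: 121 − 5 = 116.

116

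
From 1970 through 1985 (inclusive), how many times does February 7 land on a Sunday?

2

Day of week of February 7 in each year:
1970: Sat, 1971: Sun ✓, 1972: Mon, 1973: Wed, 1974: Thu, 1975: Fri, 1976: Sat, 1977: Mon, 1978: Tue, 1979: Wed, 1980: Thu, 1981: Sat, 1982: Sun ✓, 1983: Mon, 1984: Tue, 1985: Thu
Sundays: 1971, 1982.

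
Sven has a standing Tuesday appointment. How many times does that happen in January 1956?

5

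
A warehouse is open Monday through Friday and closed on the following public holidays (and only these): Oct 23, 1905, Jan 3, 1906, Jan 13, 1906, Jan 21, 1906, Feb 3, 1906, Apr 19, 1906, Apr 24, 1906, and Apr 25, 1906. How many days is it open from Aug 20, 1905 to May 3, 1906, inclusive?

179 working days

Aug 20, 1905 is a Sunday.
That's 257 days from start to end, counting both.
257 = 7 × 36 + 5, so there are 36 full weeks plus 5 extra days.
Each full week contributes 5 weekdays (Mon–Fri): 36 × 5 = 180.
The 5 extra days are Sun, Mon, Tue, Wed, Thu — 4 of them qualify.
Total: 180 + 4 = 184.
Holidays: Oct 23, 1905 (Mon); Jan 3, 1906 (Wed); Jan 13, 1906 (Sat); Jan 21, 1906 (Sun); Feb 3, 1906 (Sat); Apr 19, 1906 (Thu); Apr 24, 1906 (Tue); Apr 25, 1906 (Wed).
5 of the 8 holidays fall on weekdays; the rest are weekends and were already excluded.
Business days: 184 − 5 = 179.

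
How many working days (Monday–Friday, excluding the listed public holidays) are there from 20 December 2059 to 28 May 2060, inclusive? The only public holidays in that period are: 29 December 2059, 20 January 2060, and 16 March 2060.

20 December 2059 is a Saturday.
From 20 December 2059 to 28 May 2060 is 161 days inclusive.
161 = 7 × 23, so the span is exactly 23 full weeks.
Each full week contributes 5 weekdays (Mon–Fri): 23 × 5 = 115.
Holidays: 29 December 2059 (Mon); 20 January 2060 (Tue); 16 March 2060 (Tue).
All 3 holidays fall on weekdays, so subtract 3.
Business days: 115 − 3 = 112.

112 working days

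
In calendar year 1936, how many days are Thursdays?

53

January 1, 1936 is a Wednesday.
From January 1, 1936 to December 31, 1936 is 366 days inclusive.
366 = 7 × 52 + 2, so there are 52 full weeks plus 2 extra days.
Each full week contributes one Thursday: 52 so far.
The 2 extra days are Wed, Thu — 1 of them qualifies.
Total: 52 + 1 = 53.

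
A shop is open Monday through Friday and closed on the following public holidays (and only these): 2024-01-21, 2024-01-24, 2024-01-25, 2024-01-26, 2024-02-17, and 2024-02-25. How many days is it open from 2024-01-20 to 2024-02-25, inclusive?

2024-01-20 is a Saturday.
That's 37 days from start to end, counting both.
37 = 7 × 5 + 2, so there are 5 full weeks plus 2 extra days.
Each full week contributes 5 weekdays (Mon–Fri): 5 × 5 = 25.
The 2 extra days are Sat, Sun — none qualify.
Total: 25 + 0 = 25.
Holidays: 2024-01-21 (Sun); 2024-01-24 (Wed); 2024-01-25 (Thu); 2024-01-26 (Fri); 2024-02-17 (Sat); 2024-02-25 (Sun).
3 of the 6 holidays fall on weekdays; the rest are weekends and were already excluded.
Business days: 25 − 3 = 22.

22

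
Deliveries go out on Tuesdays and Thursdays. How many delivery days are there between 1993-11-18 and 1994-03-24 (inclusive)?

37

1993-11-18 is a Thursday.
The range spans 127 days (inclusive of both endpoints).
127 = 7 × 18 + 1, so there are 18 full weeks plus 1 extra day.
Each full week contributes 2 days from the set (Tue, Thu): 18 × 2 = 36.
The 1 extra day is Thursday — 1 of them qualifies.
Total: 36 + 1 = 37.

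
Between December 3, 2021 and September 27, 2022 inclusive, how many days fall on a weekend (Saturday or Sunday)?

December 3, 2021 is a Friday.
That's 299 days from start to end, counting both.
299 = 7 × 42 + 5, so there are 42 full weeks plus 5 extra days.
Each full week contributes 2 weekend days (Sat, Sun): 42 × 2 = 84.
The 5 extra days are Friday, Saturday, Sunday, Monday, Tuesday — 2 of them qualify.
Total: 84 + 2 = 86.

86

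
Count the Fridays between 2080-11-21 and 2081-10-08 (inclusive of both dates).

46 Fridays

2080-11-21 is a Thursday.
The range spans 322 days (inclusive of both endpoints).
322 = 7 × 46, so the span is exactly 46 full weeks.
Each full week contributes one Friday: 46 so far.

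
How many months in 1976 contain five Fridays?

A month has five Fridays exactly when Friday falls within its first (length − 28) days.
Jan: 31 days, starts Thu → 5 of Thu, Fri, Sat ✓
Feb: 29 days, starts Sun → 5 of Sun
Mar: 31 days, starts Mon → 5 of Mon, Tue, Wed
Apr: 30 days, starts Thu → 5 of Thu, Fri ✓
May: 31 days, starts Sat → 5 of Sat, Sun, Mon
Jun: 30 days, starts Tue → 5 of Tue, Wed
Jul: 31 days, starts Thu → 5 of Thu, Fri, Sat ✓
Aug: 31 days, starts Sun → 5 of Sun, Mon, Tue
Sep: 30 days, starts Wed → 5 of Wed, Thu
Oct: 31 days, starts Fri → 5 of Fri, Sat, Sun ✓
Nov: 30 days, starts Mon → 5 of Mon, Tue
Dec: 31 days, starts Wed → 5 of Wed, Thu, Fri ✓
Months with five Fridays: Jan, Apr, Jul, Oct, Dec.

5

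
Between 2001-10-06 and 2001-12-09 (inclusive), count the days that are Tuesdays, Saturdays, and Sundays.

2001-10-06 is a Saturday.
The range spans 65 days (inclusive of both endpoints).
65 = 7 × 9 + 2, so there are 9 full weeks plus 2 extra days.
Each full week contributes 3 days from the set (Tue, Sat, Sun): 9 × 3 = 27.
The 2 extra days are Sat, Sun — 2 of them qualify.
Total: 27 + 2 = 29.

29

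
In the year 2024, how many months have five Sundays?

A month has five Sundays exactly when Sunday falls within its first (length − 28) days.
Jan: 31 days, starts Mon → 5 of Mon, Tue, Wed
Feb: 29 days, starts Thu → 5 of Thu
Mar: 31 days, starts Fri → 5 of Fri, Sat, Sun ✓
Apr: 30 days, starts Mon → 5 of Mon, Tue
May: 31 days, starts Wed → 5 of Wed, Thu, Fri
Jun: 30 days, starts Sat → 5 of Sat, Sun ✓
Jul: 31 days, starts Mon → 5 of Mon, Tue, Wed
Aug: 31 days, starts Thu → 5 of Thu, Fri, Sat
Sep: 30 days, starts Sun → 5 of Sun, Mon ✓
Oct: 31 days, starts Tue → 5 of Tue, Wed, Thu
Nov: 30 days, starts Fri → 5 of Fri, Sat
Dec: 31 days, starts Sun → 5 of Sun, Mon, Tue ✓
Months with five Sundays: Mar, Jun, Sep, Dec.

4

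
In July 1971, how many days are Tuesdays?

4

1 July 1971 is a Thursday.
The range spans 31 days (inclusive of both endpoints).
31 = 7 × 4 + 3, so there are 4 full weeks plus 3 extra days.
Each full week contributes one Tuesday: 4 so far.
The 3 extra days are Thu, Fri, Sat — none qualify.
Total: 4 + 0 = 4.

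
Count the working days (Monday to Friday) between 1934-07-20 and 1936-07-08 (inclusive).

1934-07-20 is a Friday.
The range spans 720 days (inclusive of both endpoints).
720 = 7 × 102 + 6, so there are 102 full weeks plus 6 extra days.
Each full week contributes 5 weekdays (Mon–Fri): 102 × 5 = 510.
The 6 extra days are Friday, Saturday, Sunday, Monday, Tuesday, Wednesday — 4 of them qualify.
Total: 510 + 4 = 514.

514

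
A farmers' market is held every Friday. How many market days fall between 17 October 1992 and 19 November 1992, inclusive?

17 October 1992 is a Saturday.
That's 34 days from start to end, counting both.
34 = 7 × 4 + 6, so there are 4 full weeks plus 6 extra days.
Each full week contributes one Friday: 4 so far.
The 6 extra days are Saturday, Sunday, Monday, Tuesday, Wednesday, Thursday — none qualify.
Total: 4 + 0 = 4.

4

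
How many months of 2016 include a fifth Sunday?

A month has five Sundays exactly when Sunday falls within its first (length − 28) days.
Jan: 31 days, starts Fri → 5 of Fri, Sat, Sun ✓
Feb: 29 days, starts Mon → 5 of Mon
Mar: 31 days, starts Tue → 5 of Tue, Wed, Thu
Apr: 30 days, starts Fri → 5 of Fri, Sat
May: 31 days, starts Sun → 5 of Sun, Mon, Tue ✓
Jun: 30 days, starts Wed → 5 of Wed, Thu
Jul: 31 days, starts Fri → 5 of Fri, Sat, Sun ✓
Aug: 31 days, starts Mon → 5 of Mon, Tue, Wed
Sep: 30 days, starts Thu → 5 of Thu, Fri
Oct: 31 days, starts Sat → 5 of Sat, Sun, Mon ✓
Nov: 30 days, starts Tue → 5 of Tue, Wed
Dec: 31 days, starts Thu → 5 of Thu, Fri, Sat
Months with five Sundays: Jan, May, Jul, Oct.

4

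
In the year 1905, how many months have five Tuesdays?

4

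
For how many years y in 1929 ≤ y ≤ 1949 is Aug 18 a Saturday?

2

Day of week of August 18 in each year:
1929: Sun, 1930: Mon, 1931: Tue, 1932: Thu, 1933: Fri, 1934: Sat ✓, 1935: Sun, 1936: Tue, 1937: Wed, 1938: Thu, 1939: Fri, 1940: Sun, 1941: Mon, 1942: Tue, 1943: Wed, 1944: Fri, 1945: Sat ✓, 1946: Sun, 1947: Mon, 1948: Wed, 1949: Thu
Saturdays: 1934, 1945.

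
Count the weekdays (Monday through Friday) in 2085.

Jan 1, 2085 is a Monday.
From Jan 1, 2085 to Dec 31, 2085 is 365 days inclusive.
365 = 7 × 52 + 1, so there are 52 full weeks plus 1 extra day.
Each full week contributes 5 weekdays (Mon–Fri): 52 × 5 = 260.
The 1 extra day is Monday — 1 of them qualifies.
Total: 260 + 1 = 261.

261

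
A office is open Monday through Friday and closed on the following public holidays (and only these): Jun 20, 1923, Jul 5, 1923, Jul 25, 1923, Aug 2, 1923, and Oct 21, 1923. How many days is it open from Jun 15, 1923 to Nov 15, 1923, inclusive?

106

Jun 15, 1923 is a Friday.
The range spans 154 days (inclusive of both endpoints).
154 = 7 × 22, so the span is exactly 22 full weeks.
Each full week contributes 5 weekdays (Mon–Fri): 22 × 5 = 110.
Total: 110.
Holidays: Jun 20, 1923 (Wed); Jul 5, 1923 (Thu); Jul 25, 1923 (Wed); Aug 2, 1923 (Thu); Oct 21, 1923 (Sun).
4 of the 5 holidays fall on weekdays; the rest are weekends and were already excluded.
Business days: 110 − 4 = 106.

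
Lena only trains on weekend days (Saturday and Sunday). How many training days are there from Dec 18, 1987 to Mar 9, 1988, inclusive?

24

Dec 18, 1987 is a Friday.
From Dec 18, 1987 to Mar 9, 1988 is 83 days inclusive.
83 = 7 × 11 + 6, so there are 11 full weeks plus 6 extra days.
Each full week contributes 2 weekend days (Sat, Sun): 11 × 2 = 22.
The 6 extra days are Fri, Sat, Sun, Mon, Tue, Wed — 2 of them qualify.
Total: 22 + 2 = 24.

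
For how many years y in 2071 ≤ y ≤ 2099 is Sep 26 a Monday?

4

Day of week of September 26 in each year:
2071: Sat, 2072: Mon ✓, 2073: Tue, 2074: Wed, 2075: Thu, 2076: Sat, 2077: Sun, 2078: Mon ✓, 2079: Tue, 2080: Thu, 2081: Fri, 2082: Sat, 2083: Sun, 2084: Tue, 2085: Wed, 2086: Thu, 2087: Fri, 2088: Sun, 2089: Mon ✓, 2090: Tue, 2091: Wed, 2092: Fri, 2093: Sat, 2094: Sun, 2095: Mon ✓, 2096: Wed, 2097: Thu, 2098: Fri, 2099: Sat
Mondays: 2072, 2078, 2089, 2095.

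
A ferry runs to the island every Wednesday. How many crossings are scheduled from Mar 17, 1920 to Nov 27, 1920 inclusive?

Mar 17, 1920 is a Wednesday.
The range spans 256 days (inclusive of both endpoints).
256 = 7 × 36 + 4, so there are 36 full weeks plus 4 extra days.
Each full week contributes one Wednesday: 36 so far.
The 4 extra days are Wed, Thu, Fri, Sat — 1 of them qualifies.
Total: 36 + 1 = 37.

37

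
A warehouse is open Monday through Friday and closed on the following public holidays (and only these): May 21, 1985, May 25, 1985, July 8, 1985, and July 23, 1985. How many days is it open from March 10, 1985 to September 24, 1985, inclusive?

March 10, 1985 is a Sunday.
That's 199 days from start to end, counting both.
199 = 7 × 28 + 3, so there are 28 full weeks plus 3 extra days.
Each full week contributes 5 weekdays (Mon–Fri): 28 × 5 = 140.
The 3 extra days are Sunday, Monday, Tuesday — 2 of them qualify.
Total: 140 + 2 = 142.
Holidays: May 21, 1985 (Tue); May 25, 1985 (Sat); July 8, 1985 (Mon); July 23, 1985 (Tue).
3 of the 4 holidays fall on weekdays; the rest are weekends and were already excluded.
Business days: 142 − 3 = 139.

139 working days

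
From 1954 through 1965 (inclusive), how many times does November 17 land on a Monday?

Day of week of November 17 in each year:
1954: Wed, 1955: Thu, 1956: Sat, 1957: Sun, 1958: Mon ✓, 1959: Tue, 1960: Thu, 1961: Fri, 1962: Sat, 1963: Sun, 1964: Tue, 1965: Wed
Mondays: 1958.

1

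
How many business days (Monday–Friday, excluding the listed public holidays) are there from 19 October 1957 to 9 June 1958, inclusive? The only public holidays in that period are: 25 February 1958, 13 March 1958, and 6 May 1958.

163 business days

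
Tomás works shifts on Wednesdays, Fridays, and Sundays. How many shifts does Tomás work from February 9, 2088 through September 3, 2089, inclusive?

245

February 9, 2088 is a Monday.
From February 9, 2088 to September 3, 2089 is 573 days inclusive.
573 = 7 × 81 + 6, so there are 81 full weeks plus 6 extra days.
Each full week contributes 3 days from the set (Wed, Fri, Sun): 81 × 3 = 243.
The 6 extra days are Monday, Tuesday, Wednesday, Thursday, Friday, Saturday — 2 of them qualify.
Total: 243 + 2 = 245.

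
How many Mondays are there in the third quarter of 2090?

Jul 1, 2090 is a Saturday.
That's 92 days from start to end, counting both.
92 = 7 × 13 + 1, so there are 13 full weeks plus 1 extra day.
Each full week contributes one Monday: 13 so far.
The 1 extra day is Sat — none qualify.
Total: 13 + 0 = 13.

13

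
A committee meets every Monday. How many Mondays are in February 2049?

1 February 2049 is a Monday.
That's 28 days from start to end, counting both.
28 = 7 × 4, so the span is exactly 4 full weeks.
Each full week contributes one Monday: 4 so far.
Total: 4.

4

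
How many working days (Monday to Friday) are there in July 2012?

22

1 July 2012 is a Sunday.
The range spans 31 days (inclusive of both endpoints).
31 = 7 × 4 + 3, so there are 4 full weeks plus 3 extra days.
Each full week contributes 5 weekdays (Mon–Fri): 4 × 5 = 20.
The 3 extra days are Sun, Mon, Tue — 2 of them qualify.
Total: 20 + 2 = 22.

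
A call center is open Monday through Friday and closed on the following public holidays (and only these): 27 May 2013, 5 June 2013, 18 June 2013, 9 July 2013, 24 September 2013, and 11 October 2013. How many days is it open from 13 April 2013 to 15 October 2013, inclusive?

13 April 2013 is a Saturday.
That's 186 days from start to end, counting both.
186 = 7 × 26 + 4, so there are 26 full weeks plus 4 extra days.
Each full week contributes 5 weekdays (Mon–Fri): 26 × 5 = 130.
The 4 extra days are Saturday, Sunday, Monday, Tuesday — 2 of them qualify.
Total: 130 + 2 = 132.
Holidays: 27 May 2013 (Mon); 5 June 2013 (Wed); 18 June 2013 (Tue); 9 July 2013 (Tue); 24 September 2013 (Tue); 11 October 2013 (Fri).
All 6 holidays fall on weekdays, so subtract 6.
Business days: 132 − 6 = 126.

126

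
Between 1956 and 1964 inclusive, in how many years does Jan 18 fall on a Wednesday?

Day of week of January 18 in each year:
1956: Wed ✓, 1957: Fri, 1958: Sat, 1959: Sun, 1960: Mon, 1961: Wed ✓, 1962: Thu, 1963: Fri, 1964: Sat
Wednesdays: 1956, 1961.

2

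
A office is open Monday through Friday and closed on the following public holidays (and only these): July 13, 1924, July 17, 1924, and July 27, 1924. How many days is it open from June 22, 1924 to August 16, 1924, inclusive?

June 22, 1924 is a Sunday.
That's 56 days from start to end, counting both.
56 = 7 × 8, so the span is exactly 8 full weeks.
Each full week contributes 5 weekdays (Mon–Fri): 8 × 5 = 40.
Total: 40.
Holidays: July 13, 1924 (Sun); July 17, 1924 (Thu); July 27, 1924 (Sun).
1 of the 3 holidays fall on weekdays; the rest are weekends and were already excluded.
Business days: 40 − 1 = 39.

39 working days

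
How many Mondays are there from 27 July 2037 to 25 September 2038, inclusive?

27 July 2037 is a Monday.
From 27 July 2037 to 25 September 2038 is 426 days inclusive.
426 = 7 × 60 + 6, so there are 60 full weeks plus 6 extra days.
Each full week contributes one Monday: 60 so far.
The 6 extra days are Monday, Tuesday, Wednesday, Thursday, Friday, Saturday — 1 of them qualifies.
Total: 60 + 1 = 61.

61 Mondays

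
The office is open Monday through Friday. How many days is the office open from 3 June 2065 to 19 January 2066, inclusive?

165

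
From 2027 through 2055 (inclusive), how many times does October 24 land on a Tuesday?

4

Day of week of October 24 in each year:
2027: Sun, 2028: Tue ✓, 2029: Wed, 2030: Thu, 2031: Fri, 2032: Sun, 2033: Mon, 2034: Tue ✓, 2035: Wed, 2036: Fri, 2037: Sat, 2038: Sun, 2039: Mon, 2040: Wed, 2041: Thu, 2042: Fri, 2043: Sat, 2044: Mon, 2045: Tue ✓, 2046: Wed, 2047: Thu, 2048: Sat, 2049: Sun, 2050: Mon, 2051: Tue ✓, 2052: Thu, 2053: Fri, 2054: Sat, 2055: Sun
Tuesdays: 2028, 2034, 2045, 2051.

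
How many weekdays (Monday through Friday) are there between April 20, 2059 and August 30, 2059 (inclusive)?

April 20, 2059 is a Sunday.
That's 133 days from start to end, counting both.
133 = 7 × 19, so the span is exactly 19 full weeks.
Each full week contributes 5 weekdays (Mon–Fri): 19 × 5 = 95.

95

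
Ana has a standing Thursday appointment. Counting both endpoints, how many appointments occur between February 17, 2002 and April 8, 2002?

7 Thursdays

February 17, 2002 is a Sunday.
That's 51 days from start to end, counting both.
51 = 7 × 7 + 2, so there are 7 full weeks plus 2 extra days.
Each full week contributes one Thursday: 7 so far.
The 2 extra days are Sun, Mon — none qualify.
Total: 7 + 0 = 7.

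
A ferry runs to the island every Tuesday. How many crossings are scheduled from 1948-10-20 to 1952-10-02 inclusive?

206 Tuesdays

1948-10-20 is a Wednesday.
The range spans 1444 days (inclusive of both endpoints).
1444 = 7 × 206 + 2, so there are 206 full weeks plus 2 extra days.
Each full week contributes one Tuesday: 206 so far.
The 2 extra days are Wednesday, Thursday — none qualify.
Total: 206 + 0 = 206.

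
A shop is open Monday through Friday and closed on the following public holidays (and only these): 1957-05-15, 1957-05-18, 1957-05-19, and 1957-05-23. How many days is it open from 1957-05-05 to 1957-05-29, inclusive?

1957-05-05 is a Sunday.
From 1957-05-05 to 1957-05-29 is 25 days inclusive.
25 = 7 × 3 + 4, so there are 3 full weeks plus 4 extra days.
Each full week contributes 5 weekdays (Mon–Fri): 3 × 5 = 15.
The 4 extra days are Sun, Mon, Tue, Wed — 3 of them qualify.
Total: 15 + 3 = 18.
Holidays: 1957-05-15 (Wed); 1957-05-18 (Sat); 1957-05-19 (Sun); 1957-05-23 (Thu).
2 of the 4 holidays fall on weekdays; the rest are weekends and were already excluded.
Business days: 18 − 2 = 16.

16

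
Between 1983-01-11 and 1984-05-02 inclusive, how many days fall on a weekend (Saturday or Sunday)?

136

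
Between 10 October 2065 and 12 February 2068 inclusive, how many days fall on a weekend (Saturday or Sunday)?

246

10 October 2065 is a Saturday.
From 10 October 2065 to 12 February 2068 is 856 days inclusive.
856 = 7 × 122 + 2, so there are 122 full weeks plus 2 extra days.
Each full week contributes 2 weekend days (Sat, Sun): 122 × 2 = 244.
The 2 extra days are Sat, Sun — 2 of them qualify.
Total: 244 + 2 = 246.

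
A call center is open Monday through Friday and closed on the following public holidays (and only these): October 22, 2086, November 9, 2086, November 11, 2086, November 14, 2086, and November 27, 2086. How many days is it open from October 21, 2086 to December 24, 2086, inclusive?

43 business days

October 21, 2086 is a Monday.
The range spans 65 days (inclusive of both endpoints).
65 = 7 × 9 + 2, so there are 9 full weeks plus 2 extra days.
Each full week contributes 5 weekdays (Mon–Fri): 9 × 5 = 45.
The 2 extra days are Monday, Tuesday — 2 of them qualify.
Total: 45 + 2 = 47.
Holidays: October 22, 2086 (Tue); November 9, 2086 (Sat); November 11, 2086 (Mon); November 14, 2086 (Thu); November 27, 2086 (Wed).
4 of the 5 holidays fall on weekdays; the rest are weekends and were already excluded.
Business days: 47 − 4 = 43.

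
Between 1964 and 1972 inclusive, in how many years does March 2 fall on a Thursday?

Day of week of March 2 in each year:
1964: Mon, 1965: Tue, 1966: Wed, 1967: Thu ✓, 1968: Sat, 1969: Sun, 1970: Mon, 1971: Tue, 1972: Thu ✓
Thursdays: 1967, 1972.

2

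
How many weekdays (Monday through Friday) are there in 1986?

1986-01-01 is a Wednesday.
That's 365 days from start to end, counting both.
365 = 7 × 52 + 1, so there are 52 full weeks plus 1 extra day.
Each full week contributes 5 weekdays (Mon–Fri): 52 × 5 = 260.
The 1 extra day is Wednesday — 1 of them qualifies.
Total: 260 + 1 = 261.

261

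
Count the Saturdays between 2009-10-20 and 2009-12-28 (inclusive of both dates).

10 Saturdays

2009-10-20 is a Tuesday.
The range spans 70 days (inclusive of both endpoints).
70 = 7 × 10, so the span is exactly 10 full weeks.
Each full week contributes one Saturday: 10 so far.
Total: 10.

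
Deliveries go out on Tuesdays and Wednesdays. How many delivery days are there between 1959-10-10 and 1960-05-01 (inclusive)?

58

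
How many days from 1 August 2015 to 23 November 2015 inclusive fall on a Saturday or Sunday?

34

1 August 2015 is a Saturday.
From 1 August 2015 to 23 November 2015 is 115 days inclusive.
115 = 7 × 16 + 3, so there are 16 full weeks plus 3 extra days.
Each full week contributes 2 days from the set (Sat, Sun): 16 × 2 = 32.
The 3 extra days are Sat, Sun, Mon — 2 of them qualify.
Total: 32 + 2 = 34.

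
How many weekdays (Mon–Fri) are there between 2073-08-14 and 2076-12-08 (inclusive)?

2073-08-14 is a Monday.
That's 1213 days from start to end, counting both.
1213 = 7 × 173 + 2, so there are 173 full weeks plus 2 extra days.
Each full week contributes 5 weekdays (Mon–Fri): 173 × 5 = 865.
The 2 extra days are Monday, Tuesday — 2 of them qualify.
Total: 865 + 2 = 867.

867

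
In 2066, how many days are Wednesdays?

Jan 1, 2066 is a Friday.
The range spans 365 days (inclusive of both endpoints).
365 = 7 × 52 + 1, so there are 52 full weeks plus 1 extra day.
Each full week contributes one Wednesday: 52 so far.
The 1 extra day is Friday — none qualify.
Total: 52 + 0 = 52.

52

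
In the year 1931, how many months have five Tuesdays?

A month has five Tuesdays exactly when Tuesday falls within its first (length − 28) days.
Jan: 31 days, starts Thu → 5 of Thu, Fri, Sat
Feb: 28 days, starts Sun → 5 of (none)
Mar: 31 days, starts Sun → 5 of Sun, Mon, Tue ✓
Apr: 30 days, starts Wed → 5 of Wed, Thu
May: 31 days, starts Fri → 5 of Fri, Sat, Sun
Jun: 30 days, starts Mon → 5 of Mon, Tue ✓
Jul: 31 days, starts Wed → 5 of Wed, Thu, Fri
Aug: 31 days, starts Sat → 5 of Sat, Sun, Mon
Sep: 30 days, starts Tue → 5 of Tue, Wed ✓
Oct: 31 days, starts Thu → 5 of Thu, Fri, Sat
Nov: 30 days, starts Sun → 5 of Sun, Mon
Dec: 31 days, starts Tue → 5 of Tue, Wed, Thu ✓
Months with five Tuesdays: Mar, Jun, Sep, Dec.

4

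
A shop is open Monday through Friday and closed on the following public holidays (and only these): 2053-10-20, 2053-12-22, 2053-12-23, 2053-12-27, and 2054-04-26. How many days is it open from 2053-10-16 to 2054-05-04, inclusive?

140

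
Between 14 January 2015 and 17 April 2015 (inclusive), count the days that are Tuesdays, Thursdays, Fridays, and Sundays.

54

14 January 2015 is a Wednesday.
That's 94 days from start to end, counting both.
94 = 7 × 13 + 3, so there are 13 full weeks plus 3 extra days.
Each full week contributes 4 days from the set (Tue, Thu, Fri, Sun): 13 × 4 = 52.
The 3 extra days are Wednesday, Thursday, Friday — 2 of them qualify.
Total: 52 + 2 = 54.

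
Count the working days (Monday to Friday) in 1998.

Jan 1, 1998 is a Thursday.
From Jan 1, 1998 to Dec 31, 1998 is 365 days inclusive.
365 = 7 × 52 + 1, so there are 52 full weeks plus 1 extra day.
Each full week contributes 5 weekdays (Mon–Fri): 52 × 5 = 260.
The 1 extra day is Thursday — 1 of them qualifies.
Total: 260 + 1 = 261.

261 weekdays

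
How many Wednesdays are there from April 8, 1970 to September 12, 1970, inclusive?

23 Wednesdays

April 8, 1970 is a Wednesday.
From April 8, 1970 to September 12, 1970 is 158 days inclusive.
158 = 7 × 22 + 4, so there are 22 full weeks plus 4 extra days.
Each full week contributes one Wednesday: 22 so far.
The 4 extra days are Wed, Thu, Fri, Sat — 1 of them qualifies.
Total: 22 + 1 = 23.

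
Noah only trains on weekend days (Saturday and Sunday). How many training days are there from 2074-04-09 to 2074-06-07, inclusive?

16

2074-04-09 is a Monday.
From 2074-04-09 to 2074-06-07 is 60 days inclusive.
60 = 7 × 8 + 4, so there are 8 full weeks plus 4 extra days.
Each full week contributes 2 weekend days (Sat, Sun): 8 × 2 = 16.
The 4 extra days are Monday, Tuesday, Wednesday, Thursday — none qualify.
Total: 16 + 0 = 16.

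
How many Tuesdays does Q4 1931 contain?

13

October 1, 1931 is a Thursday.
The range spans 92 days (inclusive of both endpoints).
92 = 7 × 13 + 1, so there are 13 full weeks plus 1 extra day.
Each full week contributes one Tuesday: 13 so far.
The 1 extra day is Thursday — none qualify.
Total: 13 + 0 = 13.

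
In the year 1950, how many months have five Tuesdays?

A month has five Tuesdays exactly when Tuesday falls within its first (length − 28) days.
Jan: 31 days, starts Sun → 5 of Sun, Mon, Tue ✓
Feb: 28 days, starts Wed → 5 of (none)
Mar: 31 days, starts Wed → 5 of Wed, Thu, Fri
Apr: 30 days, starts Sat → 5 of Sat, Sun
May: 31 days, starts Mon → 5 of Mon, Tue, Wed ✓
Jun: 30 days, starts Thu → 5 of Thu, Fri
Jul: 31 days, starts Sat → 5 of Sat, Sun, Mon
Aug: 31 days, starts Tue → 5 of Tue, Wed, Thu ✓
Sep: 30 days, starts Fri → 5 of Fri, Sat
Oct: 31 days, starts Sun → 5 of Sun, Mon, Tue ✓
Nov: 30 days, starts Wed → 5 of Wed, Thu
Dec: 31 days, starts Fri → 5 of Fri, Sat, Sun
Months with five Tuesdays: Jan, May, Aug, Oct.

4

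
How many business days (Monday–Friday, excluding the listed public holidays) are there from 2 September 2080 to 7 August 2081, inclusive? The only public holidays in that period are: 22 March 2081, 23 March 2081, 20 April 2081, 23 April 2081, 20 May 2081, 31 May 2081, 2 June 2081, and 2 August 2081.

241

2 September 2080 is a Monday.
That's 340 days from start to end, counting both.
340 = 7 × 48 + 4, so there are 48 full weeks plus 4 extra days.
Each full week contributes 5 weekdays (Mon–Fri): 48 × 5 = 240.
The 4 extra days are Mon, Tue, Wed, Thu — 4 of them qualify.
Total: 240 + 4 = 244.
Holidays: 22 March 2081 (Sat); 23 March 2081 (Sun); 20 April 2081 (Sun); 23 April 2081 (Wed); 20 May 2081 (Tue); 31 May 2081 (Sat); 2 June 2081 (Mon); 2 August 2081 (Sat).
3 of the 8 holidays fall on weekdays; the rest are weekends and were already excluded.
Business days: 244 − 3 = 241.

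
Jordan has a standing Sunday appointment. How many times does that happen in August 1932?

4

1 August 1932 is a Monday.
That's 31 days from start to end, counting both.
31 = 7 × 4 + 3, so there are 4 full weeks plus 3 extra days.
Each full week contributes one Sunday: 4 so far.
The 3 extra days are Mon, Tue, Wed — none qualify.
Total: 4 + 0 = 4.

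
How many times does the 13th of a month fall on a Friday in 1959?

3

The 13th falls on a Friday when the month's 13th has weekday Fri.
Jan 13 is Tue; Feb 13 is Fri ✓; Mar 13 is Fri ✓; Apr 13 is Mon; May 13 is Wed; Jun 13 is Sat; Jul 13 is Mon; Aug 13 is Thu; Sep 13 is Sun; Oct 13 is Tue; Nov 13 is Fri ✓; Dec 13 is Sun.
Friday the 13ths: Feb, Mar, Nov.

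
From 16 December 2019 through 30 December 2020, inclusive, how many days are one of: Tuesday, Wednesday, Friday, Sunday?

218

16 December 2019 is a Monday.
From 16 December 2019 to 30 December 2020 is 381 days inclusive.
381 = 7 × 54 + 3, so there are 54 full weeks plus 3 extra days.
Each full week contributes 4 days from the set (Tue, Wed, Fri, Sun): 54 × 4 = 216.
The 3 extra days are Monday, Tuesday, Wednesday — 2 of them qualify.
Total: 216 + 2 = 218.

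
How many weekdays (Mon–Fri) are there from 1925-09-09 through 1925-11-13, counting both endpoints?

1925-09-09 is a Wednesday.
That's 66 days from start to end, counting both.
66 = 7 × 9 + 3, so there are 9 full weeks plus 3 extra days.
Each full week contributes 5 weekdays (Mon–Fri): 9 × 5 = 45.
The 3 extra days are Wednesday, Thursday, Friday — 3 of them qualify.
Total: 45 + 3 = 48.

48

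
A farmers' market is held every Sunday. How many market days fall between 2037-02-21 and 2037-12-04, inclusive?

2037-02-21 is a Saturday.
From 2037-02-21 to 2037-12-04 is 287 days inclusive.
287 = 7 × 41, so the span is exactly 41 full weeks.
Each full week contributes one Sunday: 41 so far.

41 Sundays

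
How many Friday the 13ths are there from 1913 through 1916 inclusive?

6

Friday-the-13ths by year:
1913: Jun
1914: Feb, Mar, Nov
1915: Aug
1916: Oct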